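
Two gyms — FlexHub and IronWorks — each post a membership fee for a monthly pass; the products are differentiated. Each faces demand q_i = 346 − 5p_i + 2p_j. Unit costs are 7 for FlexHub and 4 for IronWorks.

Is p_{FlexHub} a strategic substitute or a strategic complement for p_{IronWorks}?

strategic complements

FlexHub's profit: π = (p_{FlexHub} − 7)(346 − 5p_{FlexHub} + 2p_{IronWorks}).
∂π/∂p_{FlexHub} = 381 − 10p_{FlexHub} + 2p_{IronWorks} = 0 ⇒ p_{FlexHub} = 38.1 + 0.2p_{IronWorks}.
The best-response slope dp_{FlexHub}/dp_{IronWorks} = 0.2 > 0: the reaction function is upward-sloping, so the choices are strategic complements.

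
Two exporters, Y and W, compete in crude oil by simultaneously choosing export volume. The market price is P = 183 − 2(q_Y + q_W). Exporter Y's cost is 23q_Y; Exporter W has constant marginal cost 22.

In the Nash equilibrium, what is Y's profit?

Exporter Y's profit: π = q_Y(183 − 2(q_Y + q_W)) − 23q_Y.
∂π/∂q_Y = 160 − 4q_Y − 2q_W = 0, so q_Y = 40 − 0.5q_W.
By the same steps for W: q_W = 40.25 − 0.5q_Y.
Substituting the second reaction function into the first: q_Y = 40 − 0.5(40.25 − 0.5q_Y), which gives 0.75q_Y = 19.875 ⇒ q_Y = 26.5.
Then q_W = 40.25 − 0.5·26.5 = 27.
Price P = 183 − 2·53.5 = 76.
Y's profit: (76 − 23)·26.5 = 1404.5.

1404.5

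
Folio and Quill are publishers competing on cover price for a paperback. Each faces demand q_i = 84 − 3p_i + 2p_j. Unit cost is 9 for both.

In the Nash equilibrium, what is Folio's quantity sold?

56.25

Folio's profit: π = (p_{Folio} − 9)(84 − 3p_{Folio} + 2p_{Quill}).
∂π/∂p_{Folio} = 111 − 6p_{Folio} + 2p_{Quill} = 0 ⇒ p_{Folio} = 18.5 + (1/3)p_{Quill}.
Setting p_{Folio} = p_{Quill} in the reaction function: p_{Folio} = 18.5 + (1/3)p_{Folio}, so p_{Folio} = 18.5 / (2/3) = 27.75.
q_{Folio} = 84 − 3·27.75 + 2·27.75 = 56.25.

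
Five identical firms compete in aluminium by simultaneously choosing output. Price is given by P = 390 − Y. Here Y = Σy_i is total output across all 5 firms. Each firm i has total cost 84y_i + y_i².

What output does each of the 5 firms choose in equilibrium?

A representative firm's profit is π_i = y_i(390 − Y) − 84y_i − y_i², with Y = y_i + Σ_{j≠i} y_j.
First-order condition: 306 − 4y_i − Σ_{j≠i} y_j = 0.
With identical firms, set every y_j = y: then 306 − 4y − 4y = 0, i.e. y = 306/8 = 38.25.

38.25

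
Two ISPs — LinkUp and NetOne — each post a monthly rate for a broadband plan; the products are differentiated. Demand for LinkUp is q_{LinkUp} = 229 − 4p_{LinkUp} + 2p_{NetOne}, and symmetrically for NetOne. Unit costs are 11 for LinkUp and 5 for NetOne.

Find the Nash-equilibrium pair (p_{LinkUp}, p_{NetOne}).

44.7, 42.3

LinkUp's profit: π = (p_{LinkUp} − 11)(229 − 4p_{LinkUp} + 2p_{NetOne}).
∂π/∂p_{LinkUp} = 273 − 8p_{LinkUp} + 2p_{NetOne} = 0 ⇒ p_{LinkUp} = 34.125 + 0.25p_{NetOne}.
Similarly p_{NetOne} = 31.125 + 0.25p_{LinkUp}.
Substituting the second reaction function into the first: p_{LinkUp} = 34.125 + 0.25(31.125 + 0.25p_{LinkUp}), which gives 0.9375p_{LinkUp} = 1341/32 ⇒ p_{LinkUp} = 44.7.
Then p_{NetOne} = 31.125 + 0.25·44.7 = 42.3.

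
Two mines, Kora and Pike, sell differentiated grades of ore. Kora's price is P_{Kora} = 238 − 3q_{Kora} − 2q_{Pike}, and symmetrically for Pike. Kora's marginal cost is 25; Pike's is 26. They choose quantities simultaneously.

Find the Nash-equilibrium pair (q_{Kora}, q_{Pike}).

Mine Kora's profit: π = q_{Kora}(238 − 3q_{Kora} − 2q_{Pike}) − 25q_{Kora}.
∂π/∂q_{Kora} = 213 − 6q_{Kora} − 2q_{Pike} = 0 ⇒ q_{Kora} = 35.5 − (1/3)q_{Pike}.
Similarly q_{Pike} = 106/3 − (1/3)q_{Kora}.
Solving the two reaction functions simultaneously: (1 − (−1/3)(−1/3))q_{Kora} = 35.5 − (1/3)·(106/3), so (8/9)q_{Kora} = 427/18 and q_{Kora} = 26.6875.
Then q_{Pike} = 106/3 − (1/3)·26.6875 = 26.4375.

26.6875, 26.4375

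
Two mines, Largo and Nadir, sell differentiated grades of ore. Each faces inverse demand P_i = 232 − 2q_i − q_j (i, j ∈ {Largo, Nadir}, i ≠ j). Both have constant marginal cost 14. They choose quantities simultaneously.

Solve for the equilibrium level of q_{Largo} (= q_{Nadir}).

Mine Largo's profit: π = q_{Largo}(232 − 2q_{Largo} − q_{Nadir}) − 14q_{Largo}.
∂π/∂q_{Largo} = 218 − 4q_{Largo} − q_{Nadir} = 0 ⇒ q_{Largo} = 54.5 − 0.25q_{Nadir}.
Setting q_{Largo} = q_{Nadir} in the reaction function: q_{Largo} = 54.5 − 0.25q_{Largo}, so q_{Largo} = 54.5 / 1.25 = 43.6.

43.6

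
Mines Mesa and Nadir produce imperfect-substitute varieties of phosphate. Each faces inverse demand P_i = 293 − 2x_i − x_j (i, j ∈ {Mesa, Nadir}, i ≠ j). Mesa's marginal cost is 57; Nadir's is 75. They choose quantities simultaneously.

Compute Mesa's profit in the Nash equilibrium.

Mine Mesa's profit: π = x_{Mesa}(293 − 2x_{Mesa} − x_{Nadir}) − 57x_{Mesa}.
∂π/∂x_{Mesa} = 236 − 4x_{Mesa} − x_{Nadir} = 0 ⇒ x_{Mesa} = 59 − 0.25x_{Nadir}.
Similarly x_{Nadir} = 54.5 − 0.25x_{Mesa}.
Substituting the second reaction function into the first: x_{Mesa} = 59 − 0.25(54.5 − 0.25x_{Mesa}), which gives 0.9375x_{Mesa} = 45.375 ⇒ x_{Mesa} = 48.4.
Then x_{Nadir} = 54.5 − 0.25·48.4 = 42.4.
P_{Mesa} = 293 − 2·48.4 − 42.4 = 153.8.
Profit = (153.8 − 57)·48.4 = 4685.12.

4685.12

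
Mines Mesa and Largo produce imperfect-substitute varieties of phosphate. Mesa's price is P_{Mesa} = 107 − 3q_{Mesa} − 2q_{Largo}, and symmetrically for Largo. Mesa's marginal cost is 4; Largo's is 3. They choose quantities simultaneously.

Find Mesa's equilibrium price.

42.4375

Mine Mesa's profit: π = q_{Mesa}(107 − 3q_{Mesa} − 2q_{Largo}) − 4q_{Mesa}.
∂π/∂q_{Mesa} = 103 − 6q_{Mesa} − 2q_{Largo} = 0 ⇒ q_{Mesa} = 103/6 − (1/3)q_{Largo}.
Similarly q_{Largo} = 52/3 − (1/3)q_{Mesa}.
Solving the two reaction functions simultaneously: (1 − (−1/3)(−1/3))q_{Mesa} = 103/6 − (1/3)·(52/3), so (8/9)q_{Mesa} = 205/18 and q_{Mesa} = 12.8125.
Then q_{Largo} = 52/3 − (1/3)·12.8125 = 13.0625.
P_{Mesa} = 107 − 3·12.8125 − 2·13.0625 = 42.4375.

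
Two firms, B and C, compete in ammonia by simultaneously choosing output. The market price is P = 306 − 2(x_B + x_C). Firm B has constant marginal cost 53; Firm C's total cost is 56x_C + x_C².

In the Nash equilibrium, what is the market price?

Firm B's profit: π = x_B(306 − 2(x_B + x_C)) − 53x_B.
∂π/∂x_B = 253 − 4x_B − 2x_C = 0, so x_B = 63.25 − 0.5x_C.
For C: ∂π/∂x_C = 250 − 6x_C − 2x_B = 0 ⇒ x_C = 125/3 − (1/3)x_B.
Substituting the second reaction function into the first: x_B = 63.25 − 0.5(125/3 − (1/3)x_B), which gives (5/6)x_B = 509/12 ⇒ x_B = 50.9.
Then x_C = 125/3 − (1/3)·50.9 = 24.7.
Equilibrium price: P = 306 − 2·75.6 = 154.8.

154.8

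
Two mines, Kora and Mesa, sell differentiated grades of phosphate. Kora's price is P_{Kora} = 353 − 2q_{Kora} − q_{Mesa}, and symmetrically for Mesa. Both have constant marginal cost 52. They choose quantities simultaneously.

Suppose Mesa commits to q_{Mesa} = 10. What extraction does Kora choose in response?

Mine Kora's profit: π = q_{Kora}(353 − 2q_{Kora} − q_{Mesa}) − 52q_{Kora}.
∂π/∂q_{Kora} = 301 − 4q_{Kora} − q_{Mesa} = 0 ⇒ q_{Kora} = 75.25 − 0.25q_{Mesa}.
At q_{Mesa} = 10: q_{Kora} = 75.25 − 0.25·10 = 72.75.

72.75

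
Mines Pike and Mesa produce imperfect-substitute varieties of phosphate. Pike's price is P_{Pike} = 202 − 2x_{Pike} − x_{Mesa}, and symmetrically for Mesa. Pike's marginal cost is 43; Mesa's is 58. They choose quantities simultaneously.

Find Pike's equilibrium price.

Mine Pike's profit: π = x_{Pike}(202 − 2x_{Pike} − x_{Mesa}) − 43x_{Pike}.
∂π/∂x_{Pike} = 159 − 4x_{Pike} − x_{Mesa} = 0 ⇒ x_{Pike} = 39.75 − 0.25x_{Mesa}.
Similarly x_{Mesa} = 36 − 0.25x_{Pike}.
Plugging x_{Mesa} into Pike's best response: x_{Pike} = 39.75 − 0.25(36 − 0.25x_{Pike}) ⇒ 0.9375x_{Pike} = 30.75, so x_{Pike} = 32.8.
Then x_{Mesa} = 36 − 0.25·32.8 = 27.8.
P_{Pike} = 202 − 2·32.8 − 27.8 = 108.6.

108.6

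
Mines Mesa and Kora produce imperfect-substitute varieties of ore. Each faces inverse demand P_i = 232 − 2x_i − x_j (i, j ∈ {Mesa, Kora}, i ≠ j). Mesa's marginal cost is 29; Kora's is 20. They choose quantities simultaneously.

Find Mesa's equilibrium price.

109

Mine Mesa's profit: π = x_{Mesa}(232 − 2x_{Mesa} − x_{Kora}) − 29x_{Mesa}.
∂π/∂x_{Mesa} = 203 − 4x_{Mesa} − x_{Kora} = 0 ⇒ x_{Mesa} = 50.75 − 0.25x_{Kora}.
Similarly x_{Kora} = 53 − 0.25x_{Mesa}.
Plugging x_{Kora} into Mesa's best response: x_{Mesa} = 50.75 − 0.25(53 − 0.25x_{Mesa}) ⇒ 0.9375x_{Mesa} = 37.5, so x_{Mesa} = 40.
Then x_{Kora} = 53 − 0.25·40 = 43.
P_{Mesa} = 232 − 2·40 − 43 = 109.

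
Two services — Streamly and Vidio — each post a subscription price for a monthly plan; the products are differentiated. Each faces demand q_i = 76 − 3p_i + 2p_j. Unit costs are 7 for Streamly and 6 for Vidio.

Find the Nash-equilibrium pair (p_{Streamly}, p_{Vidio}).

24.0625, 23.6875

Streamly's profit: π = (p_{Streamly} − 7)(76 − 3p_{Streamly} + 2p_{Vidio}).
∂π/∂p_{Streamly} = 97 − 6p_{Streamly} + 2p_{Vidio} = 0 ⇒ p_{Streamly} = 97/6 + (1/3)p_{Vidio}.
Similarly p_{Vidio} = 47/3 + (1/3)p_{Streamly}.
Plugging p_{Vidio} into Streamly's best response: p_{Streamly} = 97/6 + (1/3)(47/3 + (1/3)p_{Streamly}) ⇒ (8/9)p_{Streamly} = 385/18, so p_{Streamly} = 24.0625.
Then p_{Vidio} = 47/3 + (1/3)·24.0625 = 23.6875.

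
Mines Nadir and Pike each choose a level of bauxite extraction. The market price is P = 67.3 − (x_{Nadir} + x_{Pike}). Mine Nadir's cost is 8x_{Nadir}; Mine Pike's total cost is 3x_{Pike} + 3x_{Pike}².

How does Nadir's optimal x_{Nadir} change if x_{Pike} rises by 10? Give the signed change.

-5

Mine Nadir's profit: π = x_{Nadir}(67.3 − (x_{Nadir} + x_{Pike})) − 8x_{Nadir}.
∂π/∂x_{Nadir} = 59.3 − 2x_{Nadir} − x_{Pike} = 0, so x_{Nadir} = 29.65 − 0.5x_{Pike}.
The reaction-function slope is −0.5, so a 10-unit rise in x_{Pike} moves x_{Nadir} by −0.5 × 10 = −5. Nadir's best response falls — the actions are strategic substitutes.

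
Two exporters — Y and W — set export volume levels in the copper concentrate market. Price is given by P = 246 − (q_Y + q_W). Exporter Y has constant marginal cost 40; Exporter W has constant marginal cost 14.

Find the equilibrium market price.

Exporter Y's profit: π = q_Y(246 − (q_Y + q_W)) − 40q_Y.
∂π/∂q_Y = 206 − 2q_Y − q_W = 0, so q_Y = 103 − 0.5q_W.
By the same steps for W: q_W = 116 − 0.5q_Y.
Solving the two reaction functions simultaneously: (1 − (−0.5)(−0.5))q_Y = 103 − 0.5·116, so 0.75q_Y = 45 and q_Y = 60.
Then q_W = 116 − 0.5·60 = 86.
Equilibrium price: P = 246 − 146 = 100.

100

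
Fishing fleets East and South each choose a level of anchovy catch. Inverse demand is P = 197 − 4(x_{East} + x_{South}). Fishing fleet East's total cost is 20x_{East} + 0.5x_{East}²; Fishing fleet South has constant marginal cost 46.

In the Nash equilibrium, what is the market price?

Fishing fleet East's profit: π = x_{East}(197 − 4(x_{East} + x_{South})) − 20x_{East} − 0.5x_{East}².
∂π/∂x_{East} = 177 − 9x_{East} − 4x_{South} = 0, so x_{East} = 59/3 − (4/9)x_{South}.
For South: ∂π/∂x_{South} = 151 − 8x_{South} − 4x_{East} = 0 ⇒ x_{South} = 18.875 − 0.5x_{East}.
Plugging x_{South} into East's best response: x_{East} = 59/3 − (4/9)(18.875 − 0.5x_{East}) ⇒ (7/9)x_{East} = 203/18, so x_{East} = 14.5.
Then x_{South} = 18.875 − 0.5·14.5 = 11.625.
Equilibrium price: P = 197 − 4·26.125 = 92.5.

92.5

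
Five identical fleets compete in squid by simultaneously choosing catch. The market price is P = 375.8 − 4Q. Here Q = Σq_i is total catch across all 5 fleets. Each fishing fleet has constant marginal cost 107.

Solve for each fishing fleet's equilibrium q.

A representative fishing fleet's profit is π_i = q_i(375.8 − 4Q) − 107q_i, with Q = q_i + Σ_{j≠i} q_j.
First-order condition: 268.8 − 8q_i − 4Σ_{j≠i} q_j = 0.
With identical fishing fleets, set every q_j = q: then 268.8 − 8q − 16q = 0, i.e. q = 268.8/24 = 11.2.

11.2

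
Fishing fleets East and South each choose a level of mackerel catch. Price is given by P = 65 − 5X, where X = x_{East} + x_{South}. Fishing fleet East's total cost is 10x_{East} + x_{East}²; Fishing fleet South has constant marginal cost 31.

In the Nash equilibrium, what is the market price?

38

Fishing fleet East's profit: π = x_{East}(65 − 5(x_{East} + x_{South})) − 10x_{East} − x_{East}².
∂π/∂x_{East} = 55 − 12x_{East} − 5x_{South} = 0, so x_{East} = 55/12 − (5/12)x_{South}.
For South: ∂π/∂x_{South} = 34 − 10x_{South} − 5x_{East} = 0 ⇒ x_{South} = 3.4 − 0.5x_{East}.
Plugging x_{South} into East's best response: x_{East} = 55/12 − (5/12)(3.4 − 0.5x_{East}) ⇒ (19/24)x_{East} = 19/6, so x_{East} = 4.
Then x_{South} = 3.4 − 0.5·4 = 1.4.
Equilibrium price: P = 65 − 5·5.4 = 38.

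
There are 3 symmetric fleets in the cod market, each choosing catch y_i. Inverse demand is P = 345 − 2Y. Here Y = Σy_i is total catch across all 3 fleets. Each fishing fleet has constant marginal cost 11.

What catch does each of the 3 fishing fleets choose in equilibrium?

A representative fishing fleet's profit is π_i = y_i(345 − 2Y) − 11y_i, with Y = y_i + Σ_{j≠i} y_j.
First-order condition: 334 − 4y_i − 2Σ_{j≠i} y_j = 0.
With identical fishing fleets, set every y_j = y: then 334 − 4y − 4y = 0, i.e. y = 334/8 = 41.75.

41.75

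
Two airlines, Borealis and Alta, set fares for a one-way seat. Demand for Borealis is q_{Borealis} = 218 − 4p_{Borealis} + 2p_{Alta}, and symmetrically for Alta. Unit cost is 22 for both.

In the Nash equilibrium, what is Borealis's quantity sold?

116

Borealis's profit: π = (p_{Borealis} − 22)(218 − 4p_{Borealis} + 2p_{Alta}).
∂π/∂p_{Borealis} = 306 − 8p_{Borealis} + 2p_{Alta} = 0 ⇒ p_{Borealis} = 38.25 + 0.25p_{Alta}.
Setting p_{Borealis} = p_{Alta} in the reaction function: p_{Borealis} = 38.25 + 0.25p_{Borealis}, so p_{Borealis} = 38.25 / 0.75 = 51.
q_{Borealis} = 218 − 4·51 + 2·51 = 116.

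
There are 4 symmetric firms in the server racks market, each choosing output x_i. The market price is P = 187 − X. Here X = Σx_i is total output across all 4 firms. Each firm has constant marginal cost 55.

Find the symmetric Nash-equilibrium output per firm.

A representative firm's profit is π_i = x_i(187 − X) − 55x_i, with X = x_i + Σ_{j≠i} x_j.
First-order condition: 132 − 2x_i − Σ_{j≠i} x_j = 0.
Imposing symmetry (x_j = x for all j) turns Σ_{j≠i} x_j into 3x, so 132 = 5x and x = 26.4.

26.4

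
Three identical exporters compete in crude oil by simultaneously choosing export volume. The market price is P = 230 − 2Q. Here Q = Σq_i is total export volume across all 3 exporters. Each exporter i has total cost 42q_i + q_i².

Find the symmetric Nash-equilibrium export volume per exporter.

A representative exporter's profit is π_i = q_i(230 − 2Q) − 42q_i − q_i², with Q = q_i + Σ_{j≠i} q_j.
First-order condition: 188 − 6q_i − 2Σ_{j≠i} q_j = 0.
With identical exporters, set every q_j = q: then 188 − 6q − 4q = 0, i.e. q = 188/10 = 18.8.

18.8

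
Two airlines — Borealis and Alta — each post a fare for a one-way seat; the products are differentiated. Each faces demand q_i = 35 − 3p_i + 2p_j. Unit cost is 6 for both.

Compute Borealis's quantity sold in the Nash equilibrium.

21.75

Borealis's profit: π = (p_{Borealis} − 6)(35 − 3p_{Borealis} + 2p_{Alta}).
∂π/∂p_{Borealis} = 53 − 6p_{Borealis} + 2p_{Alta} = 0 ⇒ p_{Borealis} = 53/6 + (1/3)p_{Alta}.
By symmetry p_{Alta} = p_{Borealis}; substituting into the reaction function, (2/3)p_{Borealis} = 53/6 and p_{Borealis} = 13.25.
q_{Borealis} = 35 − 3·13.25 + 2·13.25 = 21.75.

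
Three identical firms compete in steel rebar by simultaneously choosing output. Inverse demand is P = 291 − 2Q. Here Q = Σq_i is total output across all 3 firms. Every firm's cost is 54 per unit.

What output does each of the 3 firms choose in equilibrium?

29.625

A representative firm's profit is π_i = q_i(291 − 2Q) − 54q_i, with Q = q_i + Σ_{j≠i} q_j.
First-order condition: 237 − 4q_i − 2Σ_{j≠i} q_j = 0.
In a symmetric equilibrium every firm chooses the same q, so Σ_{j≠i} q_j = 2q. The condition becomes 237 − 8q = 0, giving q = 237/8 = 29.625.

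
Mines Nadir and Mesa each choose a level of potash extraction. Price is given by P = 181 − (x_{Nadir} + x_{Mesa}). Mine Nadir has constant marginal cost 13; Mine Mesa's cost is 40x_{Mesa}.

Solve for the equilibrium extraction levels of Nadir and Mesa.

65, 38

Mine Nadir's profit: π = x_{Nadir}(181 − (x_{Nadir} + x_{Mesa})) − 13x_{Nadir}.
∂π/∂x_{Nadir} = 168 − 2x_{Nadir} − x_{Mesa} = 0, so x_{Nadir} = 84 − 0.5x_{Mesa}.
By the same steps for Mesa: x_{Mesa} = 70.5 − 0.5x_{Nadir}.
Plugging x_{Mesa} into Nadir's best response: x_{Nadir} = 84 − 0.5(70.5 − 0.5x_{Nadir}) ⇒ 0.75x_{Nadir} = 48.75, so x_{Nadir} = 65.
Then x_{Mesa} = 70.5 − 0.5·65 = 38.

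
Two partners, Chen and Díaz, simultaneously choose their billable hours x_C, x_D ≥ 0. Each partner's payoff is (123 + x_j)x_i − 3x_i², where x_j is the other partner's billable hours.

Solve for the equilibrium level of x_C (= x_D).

Chen's payoff is (123 + x_D)x_C − 3x_C².
∂π/∂x_C = 123 + x_D − 6x_C = 0, so x_C = 20.5 + (1/6)x_D.
By symmetry x_D = x_C; substituting into the reaction function, (5/6)x_C = 20.5 and x_C = 24.6.

24.6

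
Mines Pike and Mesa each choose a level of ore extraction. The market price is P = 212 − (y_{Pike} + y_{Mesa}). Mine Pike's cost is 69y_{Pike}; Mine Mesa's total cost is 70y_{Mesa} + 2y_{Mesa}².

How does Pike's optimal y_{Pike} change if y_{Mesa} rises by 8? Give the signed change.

-4

Mine Pike's profit: π = y_{Pike}(212 − (y_{Pike} + y_{Mesa})) − 69y_{Pike}.
∂π/∂y_{Pike} = 143 − 2y_{Pike} − y_{Mesa} = 0, so y_{Pike} = 71.5 − 0.5y_{Mesa}.
The reaction-function slope is −0.5, so an 8-unit rise in y_{Mesa} moves y_{Pike} by −0.5 × 8 = −4. Pike's best response falls — the actions are strategic substitutes.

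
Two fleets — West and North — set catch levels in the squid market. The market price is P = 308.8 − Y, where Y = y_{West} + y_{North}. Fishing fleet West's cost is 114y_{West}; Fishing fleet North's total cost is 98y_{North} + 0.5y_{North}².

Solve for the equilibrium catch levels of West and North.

74.72, 45.36

Fishing fleet West's profit: π = y_{West}(308.8 − (y_{West} + y_{North})) − 114y_{West}.
∂π/∂y_{West} = 194.8 − 2y_{West} − y_{North} = 0, so y_{West} = 97.4 − 0.5y_{North}.
For North: ∂π/∂y_{North} = 210.8 − 3y_{North} − y_{West} = 0 ⇒ y_{North} = 1054/15 − (1/3)y_{West}.
Solving the two reaction functions simultaneously: (1 − (−0.5)(−1/3))y_{West} = 97.4 − 0.5·(1054/15), so (5/6)y_{West} = 934/15 and y_{West} = 74.72.
Then y_{North} = 1054/15 − (1/3)·74.72 = 45.36.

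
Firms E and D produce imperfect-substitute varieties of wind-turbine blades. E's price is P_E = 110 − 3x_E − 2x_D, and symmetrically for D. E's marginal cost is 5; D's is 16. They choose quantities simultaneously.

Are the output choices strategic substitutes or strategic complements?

Firm E's profit: π = x_E(110 − 3x_E − 2x_D) − 5x_E.
∂π/∂x_E = 105 − 6x_E − 2x_D = 0 ⇒ x_E = 17.5 − (1/3)x_D.
The best-response slope dx_E/dx_D = −1/3 < 0: the reaction function is downward-sloping, so the choices are strategic substitutes.

strategic substitutes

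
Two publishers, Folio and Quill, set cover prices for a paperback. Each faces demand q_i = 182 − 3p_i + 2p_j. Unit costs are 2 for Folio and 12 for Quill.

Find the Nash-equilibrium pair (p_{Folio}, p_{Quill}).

Folio's profit: π = (p_{Folio} − 2)(182 − 3p_{Folio} + 2p_{Quill}).
∂π/∂p_{Folio} = 188 − 6p_{Folio} + 2p_{Quill} = 0 ⇒ p_{Folio} = 94/3 + (1/3)p_{Quill}.
Similarly p_{Quill} = 109/3 + (1/3)p_{Folio}.
Solving the two reaction functions simultaneously: (1 − (1/3)(1/3))p_{Folio} = 94/3 + (1/3)·(109/3), so (8/9)p_{Folio} = 391/9 and p_{Folio} = 48.875.
Then p_{Quill} = 109/3 + (1/3)·48.875 = 52.625.

48.875, 52.625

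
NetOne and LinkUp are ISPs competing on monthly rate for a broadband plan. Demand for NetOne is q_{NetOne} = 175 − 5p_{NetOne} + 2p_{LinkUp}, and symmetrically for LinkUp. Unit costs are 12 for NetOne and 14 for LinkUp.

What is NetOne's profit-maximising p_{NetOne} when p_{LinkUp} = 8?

25.1

NetOne's profit: π = (p_{NetOne} − 12)(175 − 5p_{NetOne} + 2p_{LinkUp}).
∂π/∂p_{NetOne} = 235 − 10p_{NetOne} + 2p_{LinkUp} = 0 ⇒ p_{NetOne} = 23.5 + 0.2p_{LinkUp}.
At p_{LinkUp} = 8: p_{NetOne} = 23.5 + 0.2·8 = 25.1.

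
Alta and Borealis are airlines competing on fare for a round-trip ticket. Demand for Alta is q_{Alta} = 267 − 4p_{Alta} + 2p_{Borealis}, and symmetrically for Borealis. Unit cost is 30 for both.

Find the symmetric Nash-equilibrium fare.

Alta's profit: π = (p_{Alta} − 30)(267 − 4p_{Alta} + 2p_{Borealis}).
∂π/∂p_{Alta} = 387 − 8p_{Alta} + 2p_{Borealis} = 0 ⇒ p_{Alta} = 48.375 + 0.25p_{Borealis}.
The game is symmetric, so in equilibrium p_{Borealis} = p_{Alta}: the reaction function gives 0.75p_{Alta} = 48.375, hence p_{Alta} = 64.5.

64.5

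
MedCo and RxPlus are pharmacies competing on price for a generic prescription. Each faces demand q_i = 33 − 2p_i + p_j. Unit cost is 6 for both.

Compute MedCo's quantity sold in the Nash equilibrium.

18

MedCo's profit: π = (p_{MedCo} − 6)(33 − 2p_{MedCo} + p_{RxPlus}).
∂π/∂p_{MedCo} = 45 − 4p_{MedCo} + p_{RxPlus} = 0 ⇒ p_{MedCo} = 11.25 + 0.25p_{RxPlus}.
Setting p_{MedCo} = p_{RxPlus} in the reaction function: p_{MedCo} = 11.25 + 0.25p_{MedCo}, so p_{MedCo} = 11.25 / 0.75 = 15.
q_{MedCo} = 33 − 2·15 + 15 = 18.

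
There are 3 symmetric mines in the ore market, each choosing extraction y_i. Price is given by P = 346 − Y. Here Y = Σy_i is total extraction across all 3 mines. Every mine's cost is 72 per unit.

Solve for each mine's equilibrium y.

68.5

A representative mine's profit is π_i = y_i(346 − Y) − 72y_i, with Y = y_i + Σ_{j≠i} y_j.
First-order condition: 274 − 2y_i − Σ_{j≠i} y_j = 0.
In a symmetric equilibrium every mine chooses the same y, so Σ_{j≠i} y_j = 2y. The condition becomes 274 − 4y = 0, giving y = 274/4 = 68.5.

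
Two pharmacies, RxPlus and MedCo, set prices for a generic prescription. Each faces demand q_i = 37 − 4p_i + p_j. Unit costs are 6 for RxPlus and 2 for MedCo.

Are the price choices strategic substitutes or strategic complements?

RxPlus's profit: π = (p_{RxPlus} − 6)(37 − 4p_{RxPlus} + p_{MedCo}).
∂π/∂p_{RxPlus} = 61 − 8p_{RxPlus} + p_{MedCo} = 0 ⇒ p_{RxPlus} = 7.625 + 0.125p_{MedCo}.
The best-response slope dp_{RxPlus}/dp_{MedCo} = 0.125 > 0: the reaction function is upward-sloping, so the choices are strategic complements.

strategic complements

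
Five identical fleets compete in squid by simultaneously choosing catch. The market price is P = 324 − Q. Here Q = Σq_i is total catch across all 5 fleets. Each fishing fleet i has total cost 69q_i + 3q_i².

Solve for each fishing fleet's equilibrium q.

A representative fishing fleet's profit is π_i = q_i(324 − Q) − 69q_i − 3q_i², with Q = q_i + Σ_{j≠i} q_j.
First-order condition: 255 − 8q_i − Σ_{j≠i} q_j = 0.
With identical fishing fleets, set every q_j = q: then 255 − 8q − 4q = 0, i.e. q = 255/12 = 21.25.

21.25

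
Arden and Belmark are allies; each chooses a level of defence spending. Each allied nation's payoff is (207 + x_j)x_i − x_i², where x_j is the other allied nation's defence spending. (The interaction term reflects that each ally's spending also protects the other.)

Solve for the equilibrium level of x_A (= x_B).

207

Arden's payoff is (207 + x_B)x_A − x_A².
∂π/∂x_A = 207 + x_B − 2x_A = 0, so x_A = 103.5 + 0.5x_B.
The game is symmetric, so in equilibrium x_B = x_A: the reaction function gives 0.5x_A = 103.5, hence x_A = 207.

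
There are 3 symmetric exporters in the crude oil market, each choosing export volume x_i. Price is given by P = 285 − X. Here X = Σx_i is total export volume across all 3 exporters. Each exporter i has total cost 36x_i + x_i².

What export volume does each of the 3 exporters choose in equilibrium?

41.5

A representative exporter's profit is π_i = x_i(285 − X) − 36x_i − x_i², with X = x_i + Σ_{j≠i} x_j.
First-order condition: 249 − 4x_i − Σ_{j≠i} x_j = 0.
With identical exporters, set every x_j = x: then 249 − 4x − 2x = 0, i.e. x = 249/6 = 41.5.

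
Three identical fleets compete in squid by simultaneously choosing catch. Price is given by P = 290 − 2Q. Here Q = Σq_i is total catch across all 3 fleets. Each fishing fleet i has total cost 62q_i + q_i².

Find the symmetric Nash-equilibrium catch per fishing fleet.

A representative fishing fleet's profit is π_i = q_i(290 − 2Q) − 62q_i − q_i², with Q = q_i + Σ_{j≠i} q_j.
First-order condition: 228 − 6q_i − 2Σ_{j≠i} q_j = 0.
In a symmetric equilibrium every fishing fleet chooses the same q, so Σ_{j≠i} q_j = 2q. The condition becomes 228 − 10q = 0, giving q = 228/10 = 22.8.

22.8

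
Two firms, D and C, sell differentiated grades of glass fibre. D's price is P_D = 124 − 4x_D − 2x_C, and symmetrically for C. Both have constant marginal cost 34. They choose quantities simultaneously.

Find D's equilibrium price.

Firm D's profit: π = x_D(124 − 4x_D − 2x_C) − 34x_D.
∂π/∂x_D = 90 − 8x_D − 2x_C = 0 ⇒ x_D = 11.25 − 0.25x_C.
By symmetry x_C = x_D; substituting into the reaction function, 1.25x_D = 11.25 and x_D = 9.
P_D = 124 − 4·9 − 2·9 = 70.

70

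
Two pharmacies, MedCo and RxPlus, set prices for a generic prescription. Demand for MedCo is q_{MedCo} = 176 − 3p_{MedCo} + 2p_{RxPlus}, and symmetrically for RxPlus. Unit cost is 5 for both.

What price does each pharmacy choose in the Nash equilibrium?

47.75

MedCo's profit: π = (p_{MedCo} − 5)(176 − 3p_{MedCo} + 2p_{RxPlus}).
∂π/∂p_{MedCo} = 191 − 6p_{MedCo} + 2p_{RxPlus} = 0 ⇒ p_{MedCo} = 191/6 + (1/3)p_{RxPlus}.
The game is symmetric, so in equilibrium p_{RxPlus} = p_{MedCo}: the reaction function gives (2/3)p_{MedCo} = 191/6, hence p_{MedCo} = 47.75.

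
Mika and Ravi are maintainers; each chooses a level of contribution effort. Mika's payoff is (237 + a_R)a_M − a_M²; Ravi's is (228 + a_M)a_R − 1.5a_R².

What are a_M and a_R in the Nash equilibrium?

Expanding Mika's payoff: 237a_M + a_Ra_M − a_M².
∂π/∂a_M = 237 + a_R − 2a_M = 0, so a_M = 118.5 + 0.5a_R.
Likewise for Ravi: a_R = 76 + (1/3)a_M.
Solving the two reaction functions simultaneously: (1 − (0.5)(1/3))a_M = 118.5 + 0.5·76, so (5/6)a_M = 156.5 and a_M = 187.8.
Then a_R = 76 + (1/3)·187.8 = 138.6.

187.8, 138.6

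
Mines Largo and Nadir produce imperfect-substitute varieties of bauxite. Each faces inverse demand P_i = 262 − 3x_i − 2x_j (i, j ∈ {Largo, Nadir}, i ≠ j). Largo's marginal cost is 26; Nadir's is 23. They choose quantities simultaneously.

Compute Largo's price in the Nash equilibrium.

Mine Largo's profit: π = x_{Largo}(262 − 3x_{Largo} − 2x_{Nadir}) − 26x_{Largo}.
∂π/∂x_{Largo} = 236 − 6x_{Largo} − 2x_{Nadir} = 0 ⇒ x_{Largo} = 118/3 − (1/3)x_{Nadir}.
Similarly x_{Nadir} = 239/6 − (1/3)x_{Largo}.
Plugging x_{Nadir} into Largo's best response: x_{Largo} = 118/3 − (1/3)(239/6 − (1/3)x_{Largo}) ⇒ (8/9)x_{Largo} = 469/18, so x_{Largo} = 29.3125.
Then x_{Nadir} = 239/6 − (1/3)·29.3125 = 30.0625.
P_{Largo} = 262 − 3·29.3125 − 2·30.0625 = 113.9375.

113.9375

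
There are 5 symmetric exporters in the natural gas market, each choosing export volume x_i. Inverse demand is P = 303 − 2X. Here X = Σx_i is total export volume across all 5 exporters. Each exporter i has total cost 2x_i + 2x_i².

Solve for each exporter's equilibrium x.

18.8125

A representative exporter's profit is π_i = x_i(303 − 2X) − 2x_i − 2x_i², with X = x_i + Σ_{j≠i} x_j.
First-order condition: 301 − 8x_i − 2Σ_{j≠i} x_j = 0.
In a symmetric equilibrium every exporter chooses the same x, so Σ_{j≠i} x_j = 4x. The condition becomes 301 − 16x = 0, giving x = 301/16 = 18.8125.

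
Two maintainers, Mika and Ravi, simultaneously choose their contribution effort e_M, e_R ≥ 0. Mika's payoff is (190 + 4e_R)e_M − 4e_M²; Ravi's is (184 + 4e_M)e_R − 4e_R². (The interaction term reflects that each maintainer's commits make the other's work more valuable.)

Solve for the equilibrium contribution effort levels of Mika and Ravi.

Expanding Mika's payoff: 190e_M + 4e_Re_M − 4e_M².
∂π/∂e_M = 190 + 4e_R − 8e_M = 0, so e_M = 23.75 + 0.5e_R.
Likewise for Ravi: e_R = 23 + 0.5e_M.
Solving the two reaction functions simultaneously: (1 − (0.5)(0.5))e_M = 23.75 + 0.5·23, so 0.75e_M = 35.25 and e_M = 47.
Then e_R = 23 + 0.5·47 = 46.5.

47, 46.5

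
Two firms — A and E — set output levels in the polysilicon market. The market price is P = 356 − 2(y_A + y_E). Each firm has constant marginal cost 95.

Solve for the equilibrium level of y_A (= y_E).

43.5

Firm A's profit: π = y_A(356 − 2(y_A + y_E)) − 95y_A.
∂π/∂y_A = 261 − 4y_A − 2y_E = 0, so y_A = 65.25 − 0.5y_E.
The game is symmetric, so in equilibrium y_E = y_A: the reaction function gives 1.5y_A = 65.25, hence y_A = 43.5.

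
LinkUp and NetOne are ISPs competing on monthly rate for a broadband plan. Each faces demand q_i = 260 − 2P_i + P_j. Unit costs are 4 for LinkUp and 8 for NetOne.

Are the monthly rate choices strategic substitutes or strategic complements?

strategic complements

LinkUp's profit: π = (P_{LinkUp} − 4)(260 − 2P_{LinkUp} + P_{NetOne}).
∂π/∂P_{LinkUp} = 268 − 4P_{LinkUp} + P_{NetOne} = 0 ⇒ P_{LinkUp} = 67 + 0.25P_{NetOne}.
The best-response slope dP_{LinkUp}/dP_{NetOne} = 0.25 > 0: the reaction function is upward-sloping, so the choices are strategic complements.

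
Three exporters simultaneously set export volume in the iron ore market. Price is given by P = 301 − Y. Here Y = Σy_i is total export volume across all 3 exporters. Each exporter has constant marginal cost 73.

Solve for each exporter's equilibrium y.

A representative exporter's profit is π_i = y_i(301 − Y) − 73y_i, with Y = y_i + Σ_{j≠i} y_j.
First-order condition: 228 − 2y_i − Σ_{j≠i} y_j = 0.
In a symmetric equilibrium every exporter chooses the same y, so Σ_{j≠i} y_j = 2y. The condition becomes 228 − 4y = 0, giving y = 228/4 = 57.

57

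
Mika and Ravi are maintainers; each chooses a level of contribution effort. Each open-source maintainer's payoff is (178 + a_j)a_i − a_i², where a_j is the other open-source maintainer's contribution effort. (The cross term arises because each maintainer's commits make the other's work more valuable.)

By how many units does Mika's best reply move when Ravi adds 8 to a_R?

Mika's payoff is (178 + a_R)a_M − a_M².
∂π/∂a_M = 178 + a_R − 2a_M = 0, so a_M = 89 + 0.5a_R.
The reaction-function slope is 0.5, so an 8-unit rise in a_R moves a_M by 0.5 × 8 = 4. Mika's best response rises — the actions are strategic complements.

4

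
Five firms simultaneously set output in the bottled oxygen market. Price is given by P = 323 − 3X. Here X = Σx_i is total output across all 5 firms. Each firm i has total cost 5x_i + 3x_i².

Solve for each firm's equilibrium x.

A representative firm's profit is π_i = x_i(323 − 3X) − 5x_i − 3x_i², with X = x_i + Σ_{j≠i} x_j.
First-order condition: 318 − 12x_i − 3Σ_{j≠i} x_j = 0.
With identical firms, set every x_j = x: then 318 − 12x − 12x = 0, i.e. x = 318/24 = 13.25.

13.25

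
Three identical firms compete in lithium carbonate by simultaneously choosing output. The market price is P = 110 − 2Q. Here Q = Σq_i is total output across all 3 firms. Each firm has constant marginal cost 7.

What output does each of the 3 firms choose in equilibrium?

12.875

A representative firm's profit is π_i = q_i(110 − 2Q) − 7q_i, with Q = q_i + Σ_{j≠i} q_j.
First-order condition: 103 − 4q_i − 2Σ_{j≠i} q_j = 0.
With identical firms, set every q_j = q: then 103 − 4q − 4q = 0, i.e. q = 103/8 = 12.875.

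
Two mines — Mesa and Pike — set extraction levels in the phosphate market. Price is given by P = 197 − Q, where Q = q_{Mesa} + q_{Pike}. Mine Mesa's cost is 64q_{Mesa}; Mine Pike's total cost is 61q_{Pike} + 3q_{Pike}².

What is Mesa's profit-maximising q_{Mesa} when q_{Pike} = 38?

47.5

Mine Mesa's profit: π = q_{Mesa}(197 − (q_{Mesa} + q_{Pike})) − 64q_{Mesa}.
∂π/∂q_{Mesa} = 133 − 2q_{Mesa} − q_{Pike} = 0, so q_{Mesa} = 66.5 − 0.5q_{Pike}.
At q_{Pike} = 38: q_{Mesa} = 66.5 − 0.5·38 = 47.5.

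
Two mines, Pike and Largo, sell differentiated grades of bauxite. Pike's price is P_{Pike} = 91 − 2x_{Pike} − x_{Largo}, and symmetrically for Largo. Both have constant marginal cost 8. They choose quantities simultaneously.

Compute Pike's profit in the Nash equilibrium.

551.12

Mine Pike's profit: π = x_{Pike}(91 − 2x_{Pike} − x_{Largo}) − 8x_{Pike}.
∂π/∂x_{Pike} = 83 − 4x_{Pike} − x_{Largo} = 0 ⇒ x_{Pike} = 20.75 − 0.25x_{Largo}.
Setting x_{Pike} = x_{Largo} in the reaction function: x_{Pike} = 20.75 − 0.25x_{Pike}, so x_{Pike} = 20.75 / 1.25 = 16.6.
P_{Pike} = 91 − 2·16.6 − 16.6 = 41.2.
Profit = (41.2 − 8)·16.6 = 551.12.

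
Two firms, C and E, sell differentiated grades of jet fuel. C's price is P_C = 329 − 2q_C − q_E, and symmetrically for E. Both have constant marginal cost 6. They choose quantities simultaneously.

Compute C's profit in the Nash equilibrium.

8346.32

Firm C's profit: π = q_C(329 − 2q_C − q_E) − 6q_C.
∂π/∂q_C = 323 − 4q_C − q_E = 0 ⇒ q_C = 80.75 − 0.25q_E.
The game is symmetric, so in equilibrium q_E = q_C: the reaction function gives 1.25q_C = 80.75, hence q_C = 64.6.
P_C = 329 − 2·64.6 − 64.6 = 135.2.
Profit = (135.2 − 6)·64.6 = 8346.32.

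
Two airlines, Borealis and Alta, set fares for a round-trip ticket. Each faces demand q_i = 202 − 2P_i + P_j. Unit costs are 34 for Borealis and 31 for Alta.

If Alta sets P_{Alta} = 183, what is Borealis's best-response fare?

Borealis's profit: π = (P_{Borealis} − 34)(202 − 2P_{Borealis} + P_{Alta}).
∂π/∂P_{Borealis} = 270 − 4P_{Borealis} + P_{Alta} = 0 ⇒ P_{Borealis} = 67.5 + 0.25P_{Alta}.
At P_{Alta} = 183: P_{Borealis} = 67.5 + 0.25·183 = 113.25.

113.25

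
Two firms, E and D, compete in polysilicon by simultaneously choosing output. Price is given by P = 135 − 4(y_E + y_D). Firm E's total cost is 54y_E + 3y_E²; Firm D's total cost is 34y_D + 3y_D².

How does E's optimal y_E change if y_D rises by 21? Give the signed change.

-6

Firm E's profit: π = y_E(135 − 4(y_E + y_D)) − 54y_E − 3y_E².
∂π/∂y_E = 81 − 14y_E − 4y_D = 0, so y_E = 81/14 − (2/7)y_D.
The reaction-function slope is −2/7, so a 21-unit rise in y_D moves y_E by −2/7 × 21 = −6. E's best response falls — the actions are strategic substitutes.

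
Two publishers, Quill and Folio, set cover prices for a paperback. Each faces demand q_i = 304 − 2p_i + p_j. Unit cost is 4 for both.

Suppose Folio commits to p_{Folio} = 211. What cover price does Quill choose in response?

Quill's profit: π = (p_{Quill} − 4)(304 − 2p_{Quill} + p_{Folio}).
∂π/∂p_{Quill} = 312 − 4p_{Quill} + p_{Folio} = 0 ⇒ p_{Quill} = 78 + 0.25p_{Folio}.
At p_{Folio} = 211: p_{Quill} = 78 + 0.25·211 = 130.75.

130.75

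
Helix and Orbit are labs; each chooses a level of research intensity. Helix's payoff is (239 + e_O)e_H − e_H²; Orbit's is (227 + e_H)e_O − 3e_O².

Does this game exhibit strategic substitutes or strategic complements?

Expanding Helix's payoff: 239e_H + e_Oe_H − e_H².
∂π/∂e_H = 239 + e_O − 2e_H = 0, so e_H = 119.5 + 0.5e_O.
The best-response slope de_H/de_O = 0.5 > 0: the reaction function is upward-sloping, so the choices are strategic complements.

strategic complements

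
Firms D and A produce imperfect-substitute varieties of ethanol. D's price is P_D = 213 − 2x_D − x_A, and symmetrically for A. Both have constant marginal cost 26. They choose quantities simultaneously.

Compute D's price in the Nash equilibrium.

100.8

Firm D's profit: π = x_D(213 − 2x_D − x_A) − 26x_D.
∂π/∂x_D = 187 − 4x_D − x_A = 0 ⇒ x_D = 46.75 − 0.25x_A.
By symmetry x_A = x_D; substituting into the reaction function, 1.25x_D = 46.75 and x_D = 37.4.
P_D = 213 − 2·37.4 − 37.4 = 100.8.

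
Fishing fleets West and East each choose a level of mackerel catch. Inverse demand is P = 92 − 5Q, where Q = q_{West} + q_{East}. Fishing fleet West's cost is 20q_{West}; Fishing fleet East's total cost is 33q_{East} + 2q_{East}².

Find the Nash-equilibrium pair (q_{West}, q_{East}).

6.2, 2

Fishing fleet West's profit: π = q_{West}(92 − 5(q_{West} + q_{East})) − 20q_{West}.
∂π/∂q_{West} = 72 − 10q_{West} − 5q_{East} = 0, so q_{West} = 7.2 − 0.5q_{East}.
For East: ∂π/∂q_{East} = 59 − 14q_{East} − 5q_{West} = 0 ⇒ q_{East} = 59/14 − (5/14)q_{West}.
Plugging q_{East} into West's best response: q_{West} = 7.2 − 0.5(59/14 − (5/14)q_{West}) ⇒ (23/28)q_{West} = 713/140, so q_{West} = 6.2.
Then q_{East} = 59/14 − (5/14)·6.2 = 2.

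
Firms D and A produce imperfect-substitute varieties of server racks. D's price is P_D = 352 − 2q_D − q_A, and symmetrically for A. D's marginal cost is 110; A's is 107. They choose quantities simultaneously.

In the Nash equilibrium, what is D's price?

Firm D's profit: π = q_D(352 − 2q_D − q_A) − 110q_D.
∂π/∂q_D = 242 − 4q_D − q_A = 0 ⇒ q_D = 60.5 − 0.25q_A.
Similarly q_A = 61.25 − 0.25q_D.
Plugging q_A into D's best response: q_D = 60.5 − 0.25(61.25 − 0.25q_D) ⇒ 0.9375q_D = 45.1875, so q_D = 48.2.
Then q_A = 61.25 − 0.25·48.2 = 49.2.
P_D = 352 − 2·48.2 − 49.2 = 206.4.

206.4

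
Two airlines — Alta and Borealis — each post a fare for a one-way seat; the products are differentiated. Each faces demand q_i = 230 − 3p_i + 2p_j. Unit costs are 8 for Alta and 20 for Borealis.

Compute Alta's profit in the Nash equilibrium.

10005.1875

Alta's profit: π = (p_{Alta} − 8)(230 − 3p_{Alta} + 2p_{Borealis}).
∂π/∂p_{Alta} = 254 − 6p_{Alta} + 2p_{Borealis} = 0 ⇒ p_{Alta} = 127/3 + (1/3)p_{Borealis}.
Similarly p_{Borealis} = 145/3 + (1/3)p_{Alta}.
Substituting the second reaction function into the first: p_{Alta} = 127/3 + (1/3)(145/3 + (1/3)p_{Alta}), which gives (8/9)p_{Alta} = 526/9 ⇒ p_{Alta} = 65.75.
Then p_{Borealis} = 145/3 + (1/3)·65.75 = 70.25.
q_{Alta} = 230 − 3·65.75 + 2·70.25 = 173.25.
Profit = (65.75 − 8)·173.25 = 10005.1875.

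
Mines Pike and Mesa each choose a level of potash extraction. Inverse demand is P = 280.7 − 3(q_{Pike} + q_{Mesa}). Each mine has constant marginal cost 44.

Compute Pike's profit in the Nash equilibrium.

2075.07

Mine Pike's profit: π = q_{Pike}(280.7 − 3(q_{Pike} + q_{Mesa})) − 44q_{Pike}.
∂π/∂q_{Pike} = 236.7 − 6q_{Pike} − 3q_{Mesa} = 0, so q_{Pike} = 39.45 − 0.5q_{Mesa}.
Setting q_{Pike} = q_{Mesa} in the reaction function: q_{Pike} = 39.45 − 0.5q_{Pike}, so q_{Pike} = 39.45 / 1.5 = 26.3.
Price P = 280.7 − 3·52.6 = 122.9.
Pike's profit: (122.9 − 44)·26.3 = 2075.07.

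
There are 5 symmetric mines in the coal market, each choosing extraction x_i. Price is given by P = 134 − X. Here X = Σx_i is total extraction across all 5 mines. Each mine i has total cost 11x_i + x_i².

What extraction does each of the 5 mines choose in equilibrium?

A representative mine's profit is π_i = x_i(134 − X) − 11x_i − x_i², with X = x_i + Σ_{j≠i} x_j.
First-order condition: 123 − 4x_i − Σ_{j≠i} x_j = 0.
With identical mines, set every x_j = x: then 123 − 4x − 4x = 0, i.e. x = 123/8 = 15.375.

15.375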